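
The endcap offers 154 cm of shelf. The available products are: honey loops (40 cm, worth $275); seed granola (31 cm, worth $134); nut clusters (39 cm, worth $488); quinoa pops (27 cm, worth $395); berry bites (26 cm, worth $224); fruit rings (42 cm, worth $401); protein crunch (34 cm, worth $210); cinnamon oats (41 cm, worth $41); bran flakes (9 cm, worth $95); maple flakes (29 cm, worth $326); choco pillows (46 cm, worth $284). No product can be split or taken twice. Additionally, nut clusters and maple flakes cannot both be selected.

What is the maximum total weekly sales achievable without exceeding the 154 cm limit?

Nut clusters + quinoa pops + berry bites + fruit rings + bran flakes uses 143 of the 154 cm and totals 1603.

1603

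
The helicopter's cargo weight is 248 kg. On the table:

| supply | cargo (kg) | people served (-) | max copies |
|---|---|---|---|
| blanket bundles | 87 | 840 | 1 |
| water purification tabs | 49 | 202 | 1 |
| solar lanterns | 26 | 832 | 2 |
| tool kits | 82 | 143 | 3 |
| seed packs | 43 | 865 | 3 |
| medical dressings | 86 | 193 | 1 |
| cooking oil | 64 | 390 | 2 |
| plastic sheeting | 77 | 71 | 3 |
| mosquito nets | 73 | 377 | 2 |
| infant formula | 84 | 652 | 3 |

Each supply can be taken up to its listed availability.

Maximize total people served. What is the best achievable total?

4649

By people served per kg: solar lanterns 32.00, seed packs 20.12, blanket bundles 9.66, infant formula 7.76 lead.
Best packing: 2×solar lanterns + 3×seed packs + cooking oil — 245 kg, 4649 total.
Every other selection either busts 248 kg or exceeds an availability limit or fails to beat 4649.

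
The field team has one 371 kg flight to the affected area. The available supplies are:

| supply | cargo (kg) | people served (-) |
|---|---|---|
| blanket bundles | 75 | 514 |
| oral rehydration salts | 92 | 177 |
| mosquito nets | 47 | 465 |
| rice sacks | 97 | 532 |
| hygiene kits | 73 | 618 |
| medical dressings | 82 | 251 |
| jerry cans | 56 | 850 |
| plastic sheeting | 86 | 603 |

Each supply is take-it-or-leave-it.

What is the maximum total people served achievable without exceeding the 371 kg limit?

Taking the top-ratio supplies first gives blanket bundles + mosquito nets + hygiene kits + jerry cans + plastic sheeting for 3050 (337 kg).
Replace blanket bundles with rice sacks: the trade gains 18 net, giving 3068 at 359 kg.

3068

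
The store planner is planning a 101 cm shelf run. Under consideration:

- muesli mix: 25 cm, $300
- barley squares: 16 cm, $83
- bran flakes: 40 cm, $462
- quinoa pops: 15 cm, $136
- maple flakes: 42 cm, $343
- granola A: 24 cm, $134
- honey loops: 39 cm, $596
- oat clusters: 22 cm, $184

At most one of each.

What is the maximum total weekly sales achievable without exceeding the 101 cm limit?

Density check — honey loops 15.28, muesli mix 12.00, bran flakes 11.55, quinoa pops 9.07 are the best per cm.
A density-first pass picks muesli mix + quinoa pops + honey loops + oat clusters — 1216 at 101 cm.
Replace muesli mix and quinoa pops with bran flakes: the trade gains 26 net, giving 1242 at 101 cm.
Runner-up muesli mix + quinoa pops + honey loops + oat clusters tops out at 1216.

1242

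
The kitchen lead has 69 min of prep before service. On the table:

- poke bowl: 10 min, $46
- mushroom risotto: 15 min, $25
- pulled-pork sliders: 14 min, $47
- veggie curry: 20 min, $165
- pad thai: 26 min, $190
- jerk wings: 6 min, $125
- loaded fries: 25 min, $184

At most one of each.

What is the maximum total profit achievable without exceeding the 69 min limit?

The ratio heuristic lands on poke bowl + veggie curry + jerk wings + loaded fries (520) but leaves 8 min idle.
Dropping veggie curry frees 20 min; slotting in pad thai (26 min) lifts the total to 545 at 67 min.

545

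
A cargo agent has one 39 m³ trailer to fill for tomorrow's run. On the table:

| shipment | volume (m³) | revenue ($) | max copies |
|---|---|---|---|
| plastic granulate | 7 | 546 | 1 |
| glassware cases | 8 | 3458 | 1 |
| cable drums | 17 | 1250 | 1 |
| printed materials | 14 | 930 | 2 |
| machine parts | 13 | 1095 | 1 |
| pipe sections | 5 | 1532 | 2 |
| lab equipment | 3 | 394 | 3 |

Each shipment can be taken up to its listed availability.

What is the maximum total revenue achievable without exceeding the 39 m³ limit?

8405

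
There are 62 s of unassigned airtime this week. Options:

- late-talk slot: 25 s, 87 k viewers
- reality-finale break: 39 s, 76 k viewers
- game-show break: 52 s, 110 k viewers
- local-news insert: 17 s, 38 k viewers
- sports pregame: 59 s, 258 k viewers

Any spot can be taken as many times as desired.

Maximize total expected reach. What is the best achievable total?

Density check — sports pregame 4.37, late-talk slot 3.48, local-news insert 2.24 are the best per s.
Taking sports pregame: 59 s used, 258 in expected reach.
The spare 3 s is too small for any remaining spot, and no exchange beats 258.

258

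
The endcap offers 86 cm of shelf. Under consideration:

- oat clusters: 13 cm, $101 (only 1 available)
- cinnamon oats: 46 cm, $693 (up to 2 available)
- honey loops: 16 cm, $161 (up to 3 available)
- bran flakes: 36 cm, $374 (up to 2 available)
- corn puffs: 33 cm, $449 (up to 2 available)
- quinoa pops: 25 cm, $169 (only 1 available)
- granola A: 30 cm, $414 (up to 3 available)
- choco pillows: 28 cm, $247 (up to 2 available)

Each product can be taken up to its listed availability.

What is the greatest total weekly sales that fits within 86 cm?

Greedy by ratio would take cinnamon oats + granola A: 76 cm used, total 1107.
The 30 cm tied up in granola A is better spent on corn puffs — total rises to 1142 (79 cm).

1142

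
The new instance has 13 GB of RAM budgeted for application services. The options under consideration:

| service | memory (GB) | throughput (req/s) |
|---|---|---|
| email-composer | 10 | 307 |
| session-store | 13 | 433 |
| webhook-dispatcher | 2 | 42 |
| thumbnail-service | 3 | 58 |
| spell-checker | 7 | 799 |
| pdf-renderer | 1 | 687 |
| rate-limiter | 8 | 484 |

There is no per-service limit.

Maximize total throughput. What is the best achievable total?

8931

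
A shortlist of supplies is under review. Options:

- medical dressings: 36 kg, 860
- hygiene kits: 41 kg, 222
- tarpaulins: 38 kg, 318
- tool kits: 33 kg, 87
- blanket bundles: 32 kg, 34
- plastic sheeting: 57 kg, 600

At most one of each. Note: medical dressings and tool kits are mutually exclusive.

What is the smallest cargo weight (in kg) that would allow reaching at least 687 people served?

36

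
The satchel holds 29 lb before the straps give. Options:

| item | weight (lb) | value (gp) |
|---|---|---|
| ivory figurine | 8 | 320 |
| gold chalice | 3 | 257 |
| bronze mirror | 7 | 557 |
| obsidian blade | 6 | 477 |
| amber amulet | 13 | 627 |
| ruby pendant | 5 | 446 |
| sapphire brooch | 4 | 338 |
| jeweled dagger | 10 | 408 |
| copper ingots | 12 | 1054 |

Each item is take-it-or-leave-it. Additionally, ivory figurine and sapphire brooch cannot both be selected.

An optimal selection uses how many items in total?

Optimal total is 2426.
bronze mirror + obsidian blade + sapphire brooch + copper ingots hits 2426 at 29 lb.
All optima have 4 items.

4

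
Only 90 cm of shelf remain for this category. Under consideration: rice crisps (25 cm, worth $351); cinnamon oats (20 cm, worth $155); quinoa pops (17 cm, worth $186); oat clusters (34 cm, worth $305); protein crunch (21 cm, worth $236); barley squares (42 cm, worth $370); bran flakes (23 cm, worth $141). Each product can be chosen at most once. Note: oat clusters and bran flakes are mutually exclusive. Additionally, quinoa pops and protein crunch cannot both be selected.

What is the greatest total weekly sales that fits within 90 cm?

957

Rice crisps + protein crunch + barley squares uses 88 of the 90 cm and totals 957.
Next best is rice crisps + quinoa pops + barley squares at 907 (84 cm) — short by 50.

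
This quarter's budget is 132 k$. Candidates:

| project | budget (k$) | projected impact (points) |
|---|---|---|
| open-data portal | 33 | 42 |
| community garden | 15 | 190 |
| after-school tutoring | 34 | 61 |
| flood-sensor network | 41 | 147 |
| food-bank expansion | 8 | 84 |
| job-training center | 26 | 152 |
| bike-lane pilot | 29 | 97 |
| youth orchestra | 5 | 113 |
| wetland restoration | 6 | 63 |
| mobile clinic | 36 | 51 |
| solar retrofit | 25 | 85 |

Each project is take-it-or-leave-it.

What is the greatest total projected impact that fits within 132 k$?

846

By projected impact per k$: youth orchestra 22.60, community garden 12.67, food-bank expansion 10.50, wetland restoration 10.50 lead.
Taking the top-ratio projects first gives community garden + flood-sensor network + food-bank expansion + job-training center + youth orchestra + wetland restoration + solar retrofit for 834 (126 k$).
Dropping solar retrofit frees 25 k$; slotting in bike-lane pilot (29 k$) lifts the total to 846 at 130 k$.
The closest alternative, community garden + flood-sensor network + food-bank expansion + job-training center + youth orchestra + wetland restoration + solar retrofit, reaches only 834.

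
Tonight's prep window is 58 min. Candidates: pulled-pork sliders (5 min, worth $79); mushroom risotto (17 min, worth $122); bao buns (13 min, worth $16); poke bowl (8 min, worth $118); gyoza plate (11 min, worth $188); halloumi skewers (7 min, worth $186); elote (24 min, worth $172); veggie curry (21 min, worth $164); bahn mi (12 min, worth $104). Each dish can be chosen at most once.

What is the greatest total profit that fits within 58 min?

A density-first pass picks pulled-pork sliders + bao buns + poke bowl + gyoza plate + halloumi skewers + bahn mi — 691 at 56 min.
Replace bao buns and bahn mi with elote: the trade gains 52 net, giving 743 at 55 min.
The spare 3 min is too small for any remaining dish, and no exchange beats 743.

743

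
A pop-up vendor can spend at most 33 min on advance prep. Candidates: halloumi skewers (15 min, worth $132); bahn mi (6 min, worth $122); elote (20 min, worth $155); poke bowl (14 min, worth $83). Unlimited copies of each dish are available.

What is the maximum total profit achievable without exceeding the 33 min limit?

610

Best packing: 5×bahn mi — 30 min, 610 total.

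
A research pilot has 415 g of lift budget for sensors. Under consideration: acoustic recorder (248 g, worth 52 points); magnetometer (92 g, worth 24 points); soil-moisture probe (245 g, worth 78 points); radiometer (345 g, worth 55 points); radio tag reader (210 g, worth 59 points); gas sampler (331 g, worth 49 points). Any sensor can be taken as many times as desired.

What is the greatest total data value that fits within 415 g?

107

By data value per g: soil-moisture probe 0.32, radio tag reader 0.28, magnetometer 0.26, acoustic recorder 0.21 lead.
Filling by ratio: magnetometer + soil-moisture probe for 102, with 78 g left unused.
Dropping soil-moisture probe frees 245 g; slotting in magnetometer + radio tag reader (302 g) lifts the total to 107 at 394 g.
Every other selection either busts 415 g or fails to beat 107.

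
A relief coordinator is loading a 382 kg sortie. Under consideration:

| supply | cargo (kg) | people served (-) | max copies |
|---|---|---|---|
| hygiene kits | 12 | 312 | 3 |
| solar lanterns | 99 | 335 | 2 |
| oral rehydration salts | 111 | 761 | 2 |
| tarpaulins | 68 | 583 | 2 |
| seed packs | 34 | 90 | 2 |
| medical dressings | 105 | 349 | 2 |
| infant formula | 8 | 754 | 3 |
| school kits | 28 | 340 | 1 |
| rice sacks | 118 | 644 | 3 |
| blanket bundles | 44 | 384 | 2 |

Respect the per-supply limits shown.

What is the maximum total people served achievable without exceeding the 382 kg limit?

Density check — infant formula 94.25, hygiene kits 26.00, school kits 12.14 are the best per kg.
Filling by ratio: 3×hygiene kits + 2×tarpaulins + 2×seed packs + 3×infant formula + school kits + 2×blanket bundles for 5652, with 2 kg left unused.
Replace 2×seed packs and blanket bundles with oral rehydration salts: the trade gains 197 net, giving 5849 at 379 kg.
That's the maximum — no swap from here does better than 5849.

5849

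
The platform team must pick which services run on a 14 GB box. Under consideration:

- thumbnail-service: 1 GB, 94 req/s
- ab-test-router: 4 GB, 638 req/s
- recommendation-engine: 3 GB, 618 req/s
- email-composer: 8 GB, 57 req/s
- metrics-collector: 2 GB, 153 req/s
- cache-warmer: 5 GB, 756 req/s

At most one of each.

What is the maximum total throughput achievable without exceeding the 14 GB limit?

2165

By throughput per GB: recommendation-engine 206.00, ab-test-router 159.50, cache-warmer 151.20, thumbnail-service 94.00 lead.
The ratio heuristic lands on thumbnail-service + ab-test-router + recommendation-engine + cache-warmer (2106) but leaves 1 GB idle.
Dropping thumbnail-service frees 1 GB; slotting in metrics-collector (2 GB) lifts the total to 2165 at 14 GB.
That's the maximum — no swap from here does better than 2165.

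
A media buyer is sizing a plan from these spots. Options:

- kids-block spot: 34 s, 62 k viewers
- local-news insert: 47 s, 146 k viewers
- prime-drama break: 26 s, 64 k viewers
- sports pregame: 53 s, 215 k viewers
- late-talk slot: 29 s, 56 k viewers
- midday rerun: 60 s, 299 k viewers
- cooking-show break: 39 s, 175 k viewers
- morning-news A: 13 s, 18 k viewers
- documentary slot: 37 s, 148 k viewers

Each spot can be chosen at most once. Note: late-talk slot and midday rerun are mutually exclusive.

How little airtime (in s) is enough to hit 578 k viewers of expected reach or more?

Minimise s subject to total expected reach ≥ 578.
midday rerun + cooking-show break + documentary slot reaches 622 using 136 s.
No combination under 136 s hits 578.

136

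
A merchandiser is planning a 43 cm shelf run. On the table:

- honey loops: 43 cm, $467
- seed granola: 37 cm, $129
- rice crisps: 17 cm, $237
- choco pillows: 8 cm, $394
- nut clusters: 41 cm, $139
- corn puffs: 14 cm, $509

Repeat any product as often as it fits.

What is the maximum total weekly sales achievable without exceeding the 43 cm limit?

The ratio ordering already packs tightly: 5×choco pillows, 40 cm, 1970.
The spare 3 cm is too small for any remaining product, and no exchange beats 1970.

1970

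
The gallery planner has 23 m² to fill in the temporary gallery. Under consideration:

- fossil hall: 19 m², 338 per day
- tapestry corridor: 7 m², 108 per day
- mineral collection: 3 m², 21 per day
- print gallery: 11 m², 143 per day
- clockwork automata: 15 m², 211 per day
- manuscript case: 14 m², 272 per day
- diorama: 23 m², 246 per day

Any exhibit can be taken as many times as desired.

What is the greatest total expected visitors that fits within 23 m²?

By expected visitors per m²: manuscript case 19.43, fossil hall 17.79, tapestry corridor 15.43 lead.
The ratio ordering already packs tightly: tapestry corridor + manuscript case, 21 m², 380.
No other feasible combination exceeds 380.

380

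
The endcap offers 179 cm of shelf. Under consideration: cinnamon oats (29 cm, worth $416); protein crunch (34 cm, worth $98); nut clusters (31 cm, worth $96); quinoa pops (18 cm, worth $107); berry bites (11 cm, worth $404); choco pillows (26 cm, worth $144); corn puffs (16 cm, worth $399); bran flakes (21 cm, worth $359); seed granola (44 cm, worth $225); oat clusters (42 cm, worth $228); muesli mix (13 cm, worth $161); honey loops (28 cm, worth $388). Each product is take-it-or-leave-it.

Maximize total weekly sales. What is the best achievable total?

The ratio heuristic lands on cinnamon oats + quinoa pops + berry bites + choco pillows + corn puffs + bran flakes + muesli mix + honey loops (2378) but leaves 17 cm idle.
Replace choco pillows with oat clusters: the trade gains 84 net, giving 2462 at 178 cm.
Runner-up cinnamon oats + quinoa pops + berry bites + choco pillows + corn puffs + bran flakes + muesli mix + honey loops tops out at 2378.

2462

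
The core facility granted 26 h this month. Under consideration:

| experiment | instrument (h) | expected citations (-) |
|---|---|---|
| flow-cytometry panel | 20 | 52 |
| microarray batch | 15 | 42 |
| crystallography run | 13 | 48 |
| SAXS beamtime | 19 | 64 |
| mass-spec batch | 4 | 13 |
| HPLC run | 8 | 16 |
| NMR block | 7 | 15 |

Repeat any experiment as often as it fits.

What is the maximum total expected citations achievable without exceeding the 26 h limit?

Best packing: 2×crystallography run — 26 h, 96 total.

96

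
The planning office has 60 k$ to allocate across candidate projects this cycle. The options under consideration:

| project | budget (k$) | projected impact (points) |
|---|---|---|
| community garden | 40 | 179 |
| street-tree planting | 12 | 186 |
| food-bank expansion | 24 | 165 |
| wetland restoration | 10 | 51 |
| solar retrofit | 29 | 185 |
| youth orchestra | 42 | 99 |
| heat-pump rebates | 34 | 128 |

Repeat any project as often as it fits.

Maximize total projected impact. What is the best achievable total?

930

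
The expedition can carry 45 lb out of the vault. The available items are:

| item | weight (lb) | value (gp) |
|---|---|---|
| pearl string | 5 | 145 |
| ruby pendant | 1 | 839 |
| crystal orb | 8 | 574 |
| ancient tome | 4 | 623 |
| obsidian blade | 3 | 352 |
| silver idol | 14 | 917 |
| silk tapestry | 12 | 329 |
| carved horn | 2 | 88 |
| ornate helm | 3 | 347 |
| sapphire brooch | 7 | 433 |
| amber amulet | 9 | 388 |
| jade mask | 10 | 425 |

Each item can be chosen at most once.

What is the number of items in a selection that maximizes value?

8

Optimal total is 4230.
pearl string + ruby pendant + crystal orb + ancient tome + obsidian blade + silver idol + ornate helm + sapphire brooch hits 4230 at 45 lb.
Every optimal selection uses 8 items.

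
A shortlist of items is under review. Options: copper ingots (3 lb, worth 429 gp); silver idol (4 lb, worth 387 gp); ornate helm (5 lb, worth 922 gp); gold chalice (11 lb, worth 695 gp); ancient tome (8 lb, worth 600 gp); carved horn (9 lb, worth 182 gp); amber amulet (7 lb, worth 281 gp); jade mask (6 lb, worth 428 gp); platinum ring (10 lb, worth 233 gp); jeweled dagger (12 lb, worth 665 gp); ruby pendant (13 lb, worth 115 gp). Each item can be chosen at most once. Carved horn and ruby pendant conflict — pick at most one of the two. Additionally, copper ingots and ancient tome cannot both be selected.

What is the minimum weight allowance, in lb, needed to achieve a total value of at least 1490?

Look for the lowest-weight combination reaching 1490.
copper ingots + silver idol + ornate helm: 1738 value at 12 lb.
No combination under 12 lb hits 1490.

12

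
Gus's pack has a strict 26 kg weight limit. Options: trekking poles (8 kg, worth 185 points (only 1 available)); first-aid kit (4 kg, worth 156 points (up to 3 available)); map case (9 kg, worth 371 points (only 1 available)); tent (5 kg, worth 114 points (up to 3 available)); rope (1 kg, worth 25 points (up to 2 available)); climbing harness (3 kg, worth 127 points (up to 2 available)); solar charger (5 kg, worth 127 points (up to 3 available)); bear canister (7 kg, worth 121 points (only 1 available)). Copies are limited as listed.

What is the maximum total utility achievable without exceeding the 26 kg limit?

1016

The ratio heuristic lands on 2×first-aid kit + map case + 2×rope + 2×climbing harness (987) but leaves 1 kg idle.
Dropping climbing harness frees 3 kg; slotting in first-aid kit (4 kg) lifts the total to 1016 at 26 kg.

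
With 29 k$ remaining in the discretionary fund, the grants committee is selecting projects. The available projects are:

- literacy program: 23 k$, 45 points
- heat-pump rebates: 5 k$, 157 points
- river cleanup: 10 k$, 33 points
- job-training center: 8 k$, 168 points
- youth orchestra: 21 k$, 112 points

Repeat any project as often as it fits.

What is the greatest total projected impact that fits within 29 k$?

796

Filling by ratio: 5×heat-pump rebates for 785, with 4 k$ left unused.
The 5 k$ tied up in heat-pump rebates is better spent on job-training center — total rises to 796 (28 k$).
That's the maximum — no swap from here does better than 796.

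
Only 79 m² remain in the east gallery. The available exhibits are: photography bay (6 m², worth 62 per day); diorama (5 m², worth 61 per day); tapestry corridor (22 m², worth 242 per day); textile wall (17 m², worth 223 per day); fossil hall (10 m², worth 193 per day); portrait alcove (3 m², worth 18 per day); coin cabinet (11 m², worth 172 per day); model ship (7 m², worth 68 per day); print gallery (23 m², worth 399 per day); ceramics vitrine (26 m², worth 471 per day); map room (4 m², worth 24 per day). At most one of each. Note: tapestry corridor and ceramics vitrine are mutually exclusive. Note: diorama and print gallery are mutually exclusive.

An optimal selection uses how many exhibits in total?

Best achievable expected visitors is 1315.
For example photography bay + fossil hall + portrait alcove + coin cabinet + print gallery + ceramics vitrine achieves it, using 79 m².
Every optimal selection uses 6 exhibits.

6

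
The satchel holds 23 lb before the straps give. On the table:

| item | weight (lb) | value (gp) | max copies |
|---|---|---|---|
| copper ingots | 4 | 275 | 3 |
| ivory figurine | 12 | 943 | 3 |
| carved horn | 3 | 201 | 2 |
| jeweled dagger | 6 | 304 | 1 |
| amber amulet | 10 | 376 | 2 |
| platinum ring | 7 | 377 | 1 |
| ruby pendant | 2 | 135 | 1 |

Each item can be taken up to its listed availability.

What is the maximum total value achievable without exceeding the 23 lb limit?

1694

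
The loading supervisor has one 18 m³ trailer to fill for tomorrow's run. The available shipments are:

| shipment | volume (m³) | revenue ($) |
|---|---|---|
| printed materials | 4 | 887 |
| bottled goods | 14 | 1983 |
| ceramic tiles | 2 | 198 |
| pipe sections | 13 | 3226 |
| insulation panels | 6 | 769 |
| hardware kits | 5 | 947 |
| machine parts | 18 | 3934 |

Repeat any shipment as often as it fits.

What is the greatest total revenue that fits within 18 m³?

4173

Ranking by ratio (revenue/m³): pipe sections 248.15, printed materials 221.75, machine parts 218.56.
Greedy by ratio would take printed materials + pipe sections: 17 m³ used, total 4113.
The 4 m³ tied up in printed materials is better spent on hardware kits — total rises to 4173 (18 m³).
No other feasible combination exceeds 4173.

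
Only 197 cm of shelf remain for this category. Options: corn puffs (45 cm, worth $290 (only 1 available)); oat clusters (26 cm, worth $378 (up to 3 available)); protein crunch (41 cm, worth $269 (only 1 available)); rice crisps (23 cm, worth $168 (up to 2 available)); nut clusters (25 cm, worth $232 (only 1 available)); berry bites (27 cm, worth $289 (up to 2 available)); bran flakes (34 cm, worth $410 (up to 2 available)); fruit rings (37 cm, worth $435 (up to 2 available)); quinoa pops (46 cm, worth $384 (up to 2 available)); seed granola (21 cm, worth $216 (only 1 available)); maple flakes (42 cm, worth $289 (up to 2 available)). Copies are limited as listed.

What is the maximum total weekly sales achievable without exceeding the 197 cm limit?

A density-first pass picks 3×oat clusters + 2×bran flakes + fruit rings — 2389 at 183 cm.
Replace bran flakes with berry bites + seed granola: the trade gains 95 net, giving 2484 at 197 cm.
That's the maximum — no swap from here does better than 2484.

2484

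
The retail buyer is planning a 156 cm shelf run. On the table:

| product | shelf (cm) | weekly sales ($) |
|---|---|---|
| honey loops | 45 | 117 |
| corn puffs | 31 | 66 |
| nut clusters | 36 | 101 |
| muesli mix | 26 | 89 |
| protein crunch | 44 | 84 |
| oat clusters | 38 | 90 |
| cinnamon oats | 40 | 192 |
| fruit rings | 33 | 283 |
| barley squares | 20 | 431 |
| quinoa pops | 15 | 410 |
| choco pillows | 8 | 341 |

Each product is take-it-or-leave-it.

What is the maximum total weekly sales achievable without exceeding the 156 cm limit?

1758

A density-first pass picks muesli mix + cinnamon oats + fruit rings + barley squares + quinoa pops + choco pillows — 1746 at 142 cm.
Dropping muesli mix frees 26 cm; slotting in nut clusters (36 cm) lifts the total to 1758 at 152 cm.
Next best is oat clusters + cinnamon oats + fruit rings + barley squares + quinoa pops + choco pillows at 1747 (154 cm) — short by 11.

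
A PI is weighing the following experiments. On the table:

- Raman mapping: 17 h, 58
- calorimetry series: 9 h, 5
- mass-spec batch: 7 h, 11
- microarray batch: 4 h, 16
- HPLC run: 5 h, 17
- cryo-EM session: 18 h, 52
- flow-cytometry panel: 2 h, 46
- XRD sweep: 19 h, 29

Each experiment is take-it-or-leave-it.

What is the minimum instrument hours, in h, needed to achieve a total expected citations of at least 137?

Minimise h subject to total expected citations ≥ 137.
Raman mapping + microarray batch + HPLC run + flow-cytometry panel: 137 expected citations at 28 h.
Any bundle with less than 28 h falls short of 137.

28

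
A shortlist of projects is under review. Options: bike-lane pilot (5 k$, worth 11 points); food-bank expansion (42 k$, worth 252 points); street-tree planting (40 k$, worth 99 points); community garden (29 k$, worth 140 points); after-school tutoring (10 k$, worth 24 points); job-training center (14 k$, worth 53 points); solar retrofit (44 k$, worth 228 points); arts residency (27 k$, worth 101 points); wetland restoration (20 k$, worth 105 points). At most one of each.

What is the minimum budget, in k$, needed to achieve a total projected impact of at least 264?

Minimise k$ subject to total projected impact ≥ 264.
food-bank expansion + after-school tutoring reaches 276 using 52 k$.
No combination under 52 k$ hits 264.

52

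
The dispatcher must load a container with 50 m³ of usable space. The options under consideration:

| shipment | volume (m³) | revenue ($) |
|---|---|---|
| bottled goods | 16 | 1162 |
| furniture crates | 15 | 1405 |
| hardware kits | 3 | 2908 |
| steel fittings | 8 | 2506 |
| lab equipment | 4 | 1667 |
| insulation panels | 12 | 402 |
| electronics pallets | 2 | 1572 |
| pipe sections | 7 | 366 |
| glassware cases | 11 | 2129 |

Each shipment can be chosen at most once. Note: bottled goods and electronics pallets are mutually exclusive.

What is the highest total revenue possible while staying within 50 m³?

Taking furniture crates + hardware kits + steel fittings + lab equipment + electronics pallets + pipe sections + glassware cases: 50 m³ used, 12553 in revenue.
The closest alternative, furniture crates + hardware kits + steel fittings + lab equipment + electronics pallets + glassware cases, reaches only 12187.

12553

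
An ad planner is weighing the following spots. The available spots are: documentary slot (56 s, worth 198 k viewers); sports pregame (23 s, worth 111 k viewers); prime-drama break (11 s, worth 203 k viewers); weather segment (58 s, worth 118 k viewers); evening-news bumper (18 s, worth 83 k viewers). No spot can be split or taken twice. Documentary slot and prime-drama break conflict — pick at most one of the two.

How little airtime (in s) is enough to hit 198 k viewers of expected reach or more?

Minimise s subject to total expected reach ≥ 198.
prime-drama break: 203 expected reach at 11 s.
Below 11 s the best achievable stays under 198.

11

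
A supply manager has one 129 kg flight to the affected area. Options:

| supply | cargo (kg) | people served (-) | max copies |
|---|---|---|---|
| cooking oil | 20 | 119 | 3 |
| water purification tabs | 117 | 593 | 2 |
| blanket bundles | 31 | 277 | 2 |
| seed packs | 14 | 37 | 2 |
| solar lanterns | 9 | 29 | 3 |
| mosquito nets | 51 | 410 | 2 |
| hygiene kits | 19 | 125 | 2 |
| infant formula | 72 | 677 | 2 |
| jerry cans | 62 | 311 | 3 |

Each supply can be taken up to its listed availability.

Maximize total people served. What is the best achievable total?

1087

Filling by ratio: blanket bundles + hygiene kits + infant formula for 1079, with 7 kg left unused.
The 50 kg tied up in blanket bundles and hygiene kits is better spent on mosquito nets — total rises to 1087 (123 kg).
No other feasible combination exceeds 1087.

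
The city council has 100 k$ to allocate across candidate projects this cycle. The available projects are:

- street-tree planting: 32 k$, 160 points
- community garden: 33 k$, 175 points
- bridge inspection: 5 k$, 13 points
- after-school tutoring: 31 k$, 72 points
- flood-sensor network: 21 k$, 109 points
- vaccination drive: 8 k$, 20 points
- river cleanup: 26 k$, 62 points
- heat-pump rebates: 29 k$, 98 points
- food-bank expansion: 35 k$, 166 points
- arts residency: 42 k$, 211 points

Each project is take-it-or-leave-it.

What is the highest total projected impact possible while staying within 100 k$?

501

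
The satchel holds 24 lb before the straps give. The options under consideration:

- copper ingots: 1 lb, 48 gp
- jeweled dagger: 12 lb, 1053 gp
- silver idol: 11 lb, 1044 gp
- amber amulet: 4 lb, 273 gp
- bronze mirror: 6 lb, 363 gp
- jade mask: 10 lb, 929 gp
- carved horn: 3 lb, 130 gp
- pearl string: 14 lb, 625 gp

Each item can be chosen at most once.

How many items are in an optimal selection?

3

Best achievable value is 2145.
For example copper ingots + jeweled dagger + silver idol achieves it, using 24 lb.
All optima have 3 items.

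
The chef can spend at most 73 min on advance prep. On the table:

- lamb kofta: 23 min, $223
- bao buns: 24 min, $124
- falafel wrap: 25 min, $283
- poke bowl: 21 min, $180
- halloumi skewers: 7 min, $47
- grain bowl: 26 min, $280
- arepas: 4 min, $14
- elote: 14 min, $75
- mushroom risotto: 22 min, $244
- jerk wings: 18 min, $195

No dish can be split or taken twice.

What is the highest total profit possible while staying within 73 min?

807

A density-first pass picks falafel wrap + halloumi skewers + mushroom risotto + jerk wings — 769 at 72 min.
Replace halloumi skewers and jerk wings with grain bowl: the trade gains 38 net, giving 807 at 73 min.
The closest alternative, falafel wrap + grain bowl + arepas + jerk wings, reaches only 772.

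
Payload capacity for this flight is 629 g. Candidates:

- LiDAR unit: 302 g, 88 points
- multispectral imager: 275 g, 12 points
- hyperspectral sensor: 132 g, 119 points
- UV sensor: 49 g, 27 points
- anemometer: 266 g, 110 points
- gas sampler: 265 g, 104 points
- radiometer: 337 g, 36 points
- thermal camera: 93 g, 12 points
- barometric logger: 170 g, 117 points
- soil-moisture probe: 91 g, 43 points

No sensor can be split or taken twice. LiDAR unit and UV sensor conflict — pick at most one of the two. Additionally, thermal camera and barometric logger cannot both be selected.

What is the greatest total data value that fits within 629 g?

Taking hyperspectral sensor + UV sensor + anemometer + barometric logger: 617 g used, 373 in data value.
Next best is hyperspectral sensor + UV sensor + gas sampler + barometric logger at 367 (616 g) — short by 6.

373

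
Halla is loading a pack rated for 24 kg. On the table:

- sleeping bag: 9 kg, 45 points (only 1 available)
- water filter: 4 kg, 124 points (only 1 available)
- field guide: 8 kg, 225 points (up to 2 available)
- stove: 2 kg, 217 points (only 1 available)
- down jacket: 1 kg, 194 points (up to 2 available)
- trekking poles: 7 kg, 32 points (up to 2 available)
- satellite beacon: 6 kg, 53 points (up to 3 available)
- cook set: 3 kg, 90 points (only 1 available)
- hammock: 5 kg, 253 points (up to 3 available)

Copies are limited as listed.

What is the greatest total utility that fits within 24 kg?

1488

By utility per kg: down jacket 194.00, stove 108.50, hammock 50.60 lead.
The ratio ordering already packs tightly: water filter + stove + 2×down jacket + 3×hammock, 23 kg, 1488.
Nothing else within 24 kg beats 1488.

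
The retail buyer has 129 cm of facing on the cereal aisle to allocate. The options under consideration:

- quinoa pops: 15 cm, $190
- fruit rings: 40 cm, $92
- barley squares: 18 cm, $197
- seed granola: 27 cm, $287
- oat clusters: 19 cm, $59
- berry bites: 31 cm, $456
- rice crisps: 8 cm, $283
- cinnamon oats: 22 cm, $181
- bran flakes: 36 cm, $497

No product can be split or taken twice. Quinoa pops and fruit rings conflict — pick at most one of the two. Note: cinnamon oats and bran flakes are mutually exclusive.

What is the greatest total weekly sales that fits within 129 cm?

1720

By weekly sales per cm: rice crisps 35.38, berry bites 14.71, bran flakes 13.81 lead.
Taking the top-ratio products first gives quinoa pops + barley squares + oat clusters + berry bites + rice crisps + bran flakes for 1682 (127 cm).
Replace quinoa pops and oat clusters with seed granola: the trade gains 38 net, giving 1720 at 120 cm.
Next best is quinoa pops + seed granola + berry bites + rice crisps + bran flakes at 1713 (117 cm) — short by 7.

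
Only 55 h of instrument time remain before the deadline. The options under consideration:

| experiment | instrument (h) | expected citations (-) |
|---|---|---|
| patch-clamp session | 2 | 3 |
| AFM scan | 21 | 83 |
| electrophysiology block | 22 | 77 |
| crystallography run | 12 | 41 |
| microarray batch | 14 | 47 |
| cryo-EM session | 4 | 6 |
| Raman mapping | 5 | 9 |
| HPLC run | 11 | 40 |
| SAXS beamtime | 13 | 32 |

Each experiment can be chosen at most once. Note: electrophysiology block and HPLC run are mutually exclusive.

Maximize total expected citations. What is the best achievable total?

201

Ranking by ratio (expected citations/h): AFM scan 3.95, HPLC run 3.64, electrophysiology block 3.50.
Taking AFM scan + electrophysiology block + crystallography run: 55 h used, 201 in expected citations.
An exhaustive check of the 512 subsets confirms 201.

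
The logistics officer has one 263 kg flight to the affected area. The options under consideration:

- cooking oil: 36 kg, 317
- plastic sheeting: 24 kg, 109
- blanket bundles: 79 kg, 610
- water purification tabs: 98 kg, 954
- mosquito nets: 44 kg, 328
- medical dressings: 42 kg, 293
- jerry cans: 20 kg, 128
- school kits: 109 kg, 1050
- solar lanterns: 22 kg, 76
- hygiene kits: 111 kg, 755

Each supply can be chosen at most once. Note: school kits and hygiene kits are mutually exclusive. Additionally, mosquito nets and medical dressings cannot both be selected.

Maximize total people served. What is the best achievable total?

2449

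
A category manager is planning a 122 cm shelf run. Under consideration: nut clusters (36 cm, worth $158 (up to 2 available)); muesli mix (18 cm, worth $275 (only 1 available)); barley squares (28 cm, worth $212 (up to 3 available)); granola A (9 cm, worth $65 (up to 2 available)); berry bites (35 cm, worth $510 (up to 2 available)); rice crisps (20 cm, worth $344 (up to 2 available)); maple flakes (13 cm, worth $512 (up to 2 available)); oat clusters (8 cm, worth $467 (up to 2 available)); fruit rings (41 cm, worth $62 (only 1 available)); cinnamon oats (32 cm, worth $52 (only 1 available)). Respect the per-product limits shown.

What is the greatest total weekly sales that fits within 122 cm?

3156

Ranking by ratio (weekly sales/cm): oat clusters 58.38, maple flakes 39.38, rice crisps 17.20, muesli mix 15.28.
The ratio heuristic lands on muesli mix + 2×granola A + 2×rice crisps + 2×maple flakes + 2×oat clusters (3051) but leaves 4 cm idle.
Dropping muesli mix and 2×granola A frees 36 cm; slotting in berry bites (35 cm) lifts the total to 3156 at 117 cm.
No other feasible combination exceeds 3156.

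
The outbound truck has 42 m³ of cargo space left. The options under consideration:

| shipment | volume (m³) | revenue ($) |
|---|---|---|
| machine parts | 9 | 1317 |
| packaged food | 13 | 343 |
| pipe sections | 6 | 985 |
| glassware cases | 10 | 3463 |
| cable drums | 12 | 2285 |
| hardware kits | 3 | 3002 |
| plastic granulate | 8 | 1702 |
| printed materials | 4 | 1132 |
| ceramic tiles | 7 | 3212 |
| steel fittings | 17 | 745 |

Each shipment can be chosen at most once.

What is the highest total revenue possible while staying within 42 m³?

14079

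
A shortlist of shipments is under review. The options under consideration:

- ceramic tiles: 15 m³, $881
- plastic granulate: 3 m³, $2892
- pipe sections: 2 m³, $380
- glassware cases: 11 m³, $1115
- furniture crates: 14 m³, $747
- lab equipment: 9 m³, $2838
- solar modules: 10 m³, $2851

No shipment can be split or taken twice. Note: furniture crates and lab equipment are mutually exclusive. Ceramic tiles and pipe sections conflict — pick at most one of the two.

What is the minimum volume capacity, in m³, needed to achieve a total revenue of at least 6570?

Look for the lowest-volume combination reaching 6570.
Taking plastic granulate + lab equipment + solar modules gives 8581 (≥ 6570) for 22 m³.
No combination under 22 m³ hits 6570.

22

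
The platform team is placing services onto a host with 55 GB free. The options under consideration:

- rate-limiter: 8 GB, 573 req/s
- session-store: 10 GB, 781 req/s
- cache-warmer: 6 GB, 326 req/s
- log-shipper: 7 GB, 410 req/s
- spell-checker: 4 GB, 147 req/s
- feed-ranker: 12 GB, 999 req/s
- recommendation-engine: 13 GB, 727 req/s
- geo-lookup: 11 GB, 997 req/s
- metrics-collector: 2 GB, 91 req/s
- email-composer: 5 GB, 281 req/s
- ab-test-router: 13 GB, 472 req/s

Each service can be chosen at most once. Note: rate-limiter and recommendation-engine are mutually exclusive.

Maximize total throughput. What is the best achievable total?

4132

The ratio ordering already packs tightly: rate-limiter + session-store + log-shipper + feed-ranker + geo-lookup + metrics-collector + email-composer, 55 GB, 4132.
The closest alternative, rate-limiter + session-store + cache-warmer + log-shipper + feed-ranker + geo-lookup, reaches only 4086.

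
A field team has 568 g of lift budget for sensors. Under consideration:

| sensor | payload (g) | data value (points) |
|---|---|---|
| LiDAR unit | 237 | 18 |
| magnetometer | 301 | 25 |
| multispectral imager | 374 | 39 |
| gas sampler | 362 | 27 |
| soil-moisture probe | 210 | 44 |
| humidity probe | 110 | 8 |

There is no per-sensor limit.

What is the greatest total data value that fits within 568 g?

The ratio ordering already packs tightly: 2×soil-moisture probe + humidity probe, 530 g, 96.

96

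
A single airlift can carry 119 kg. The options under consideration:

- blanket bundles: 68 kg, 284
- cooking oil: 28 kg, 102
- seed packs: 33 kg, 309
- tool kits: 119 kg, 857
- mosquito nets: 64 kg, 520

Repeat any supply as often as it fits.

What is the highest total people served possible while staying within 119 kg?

By people served per kg: seed packs 9.36, mosquito nets 8.12, tool kits 7.20 lead.
Taking 3×seed packs: 99 kg used, 927 in people served.

927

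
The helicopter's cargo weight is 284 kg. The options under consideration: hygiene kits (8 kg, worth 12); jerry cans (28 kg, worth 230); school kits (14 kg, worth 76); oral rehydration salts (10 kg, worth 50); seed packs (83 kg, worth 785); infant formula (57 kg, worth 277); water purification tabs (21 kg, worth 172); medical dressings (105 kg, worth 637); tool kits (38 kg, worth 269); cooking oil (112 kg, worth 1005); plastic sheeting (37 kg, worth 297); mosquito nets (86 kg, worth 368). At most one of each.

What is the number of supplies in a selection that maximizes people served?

5

The maximum people served within 284 kg is 2489.
One optimal bundle: jerry cans + seed packs + water purification tabs + cooking oil + plastic sheeting (281 kg).
Any selection reaching 2489 contains exactly 5 supplies.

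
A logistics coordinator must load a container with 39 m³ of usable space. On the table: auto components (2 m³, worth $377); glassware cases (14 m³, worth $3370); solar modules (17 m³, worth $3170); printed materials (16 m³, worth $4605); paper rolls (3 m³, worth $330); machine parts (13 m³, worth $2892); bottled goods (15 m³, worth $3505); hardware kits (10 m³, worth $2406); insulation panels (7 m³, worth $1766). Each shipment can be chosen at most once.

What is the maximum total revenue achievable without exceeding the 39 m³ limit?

10118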